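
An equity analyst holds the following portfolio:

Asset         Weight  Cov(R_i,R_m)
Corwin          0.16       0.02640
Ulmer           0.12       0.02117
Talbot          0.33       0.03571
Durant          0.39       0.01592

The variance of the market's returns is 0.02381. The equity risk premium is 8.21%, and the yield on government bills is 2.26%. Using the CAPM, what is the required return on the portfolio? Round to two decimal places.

10.80%

β_Corwin = 0.02640 / 0.02381 = 1.1088
β_Ulmer = 0.02117 / 0.02381 = 0.8891
β_Talbot = 0.03571 / 0.02381 = 1.4998
β_Durant = 0.01592 / 0.02381 = 0.6686
β_P = Σ w_i β_i = 0.16×1.1088 + 0.12×0.8891 + 0.33×1.4998 + 0.39×0.6686 = 1.0398
E(R_P) = R_f + β_P × MRP = 2.26% + 1.0398 × 8.21% = 10.80%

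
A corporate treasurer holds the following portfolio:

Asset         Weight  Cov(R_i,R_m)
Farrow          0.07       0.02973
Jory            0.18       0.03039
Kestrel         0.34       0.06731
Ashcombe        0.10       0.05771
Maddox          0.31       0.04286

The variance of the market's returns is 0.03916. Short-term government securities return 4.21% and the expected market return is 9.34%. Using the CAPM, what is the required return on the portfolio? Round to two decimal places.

10.69%

β_Farrow = 0.02973 / 0.03916 = 0.7592
β_Jory = 0.03039 / 0.03916 = 0.7760
β_Kestrel = 0.06731 / 0.03916 = 1.7188
β_Ashcombe = 0.05771 / 0.03916 = 1.4737
β_Maddox = 0.04286 / 0.03916 = 1.0945
β_P = Σ w_i β_i = 0.07×0.7592 + 0.18×0.7760 + 0.34×1.7188 + 0.10×1.4737 + 0.31×1.0945 = 1.2639
MRP = 9.34% − 4.21% = 5.13%
E(R_P) = R_f + β_P × MRP = 4.21% + 1.2639 × 5.13% = 10.69%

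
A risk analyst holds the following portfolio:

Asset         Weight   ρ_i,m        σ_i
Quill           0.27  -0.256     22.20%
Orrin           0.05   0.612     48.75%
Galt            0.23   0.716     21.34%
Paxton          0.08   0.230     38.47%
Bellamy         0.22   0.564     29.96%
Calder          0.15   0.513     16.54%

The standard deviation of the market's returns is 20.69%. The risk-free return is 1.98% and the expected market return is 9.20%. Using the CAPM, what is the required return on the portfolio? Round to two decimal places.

β_Quill = -0.256 × 22.20% / 20.69% = -0.2747
β_Orrin = 0.612 × 48.75% / 20.69% = 1.4420
β_Galt = 0.716 × 21.34% / 20.69% = 0.7385
β_Paxton = 0.230 × 38.47% / 20.69% = 0.4277
β_Bellamy = 0.564 × 29.96% / 20.69% = 0.8167
β_Calder = 0.513 × 16.54% / 20.69% = 0.4101
β_P = Σ w_i β_i = 0.27×-0.2747 + 0.05×1.4420 + 0.23×0.7385 + 0.08×0.4277 + 0.22×0.8167 + 0.15×0.4101 = 0.4432
MRP = 9.20% − 1.98% = 7.22%
E(R_P) = R_f + β_P × MRP = 1.98% + 0.4432 × 7.22% = 5.18%

5.18%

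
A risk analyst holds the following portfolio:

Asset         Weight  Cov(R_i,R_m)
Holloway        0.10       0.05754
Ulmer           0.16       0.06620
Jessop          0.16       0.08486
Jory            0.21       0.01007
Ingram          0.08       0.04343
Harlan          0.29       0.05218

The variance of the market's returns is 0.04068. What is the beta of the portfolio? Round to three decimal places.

β_Holloway = 0.05754 / 0.04068 = 1.4145
β_Ulmer = 0.06620 / 0.04068 = 1.6273
β_Jessop = 0.08486 / 0.04068 = 2.0860
β_Jory = 0.01007 / 0.04068 = 0.2475
β_Ingram = 0.04343 / 0.04068 = 1.0676
β_Harlan = 0.05218 / 0.04068 = 1.2827
β_P = Σ w_i β_i = 0.10×1.4145 + 0.16×1.6273 + 0.16×2.0860 + 0.21×0.2475 + 0.08×1.0676 + 0.29×1.2827 = 1.2449

1.245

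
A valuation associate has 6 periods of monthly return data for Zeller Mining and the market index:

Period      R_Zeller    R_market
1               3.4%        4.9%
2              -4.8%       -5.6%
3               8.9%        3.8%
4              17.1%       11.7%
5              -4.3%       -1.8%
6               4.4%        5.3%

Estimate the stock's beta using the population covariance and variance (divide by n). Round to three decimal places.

1.280

Mean R_i = (3.4 − 4.8 + 8.9 + 17.1 − 4.3 + 4.4) / 6 = 4.1167%
Mean R_m = (4.9 − 5.6 + 3.8 + 11.7 − 1.8 + 5.3) / 6 = 3.0500%
Σ(R_i − R̄_i)(R_m − R̄_m) = 233.1550  ⇒  Cov = 233.1550 / 6 = 38.8592
Σ(R_m − R̄_m)² = 182.2150  ⇒  Var(R_m) = 182.2150 / 6 = 30.3692
β = Cov / Var(R_m) = 38.8592 / 30.3692 = 1.2796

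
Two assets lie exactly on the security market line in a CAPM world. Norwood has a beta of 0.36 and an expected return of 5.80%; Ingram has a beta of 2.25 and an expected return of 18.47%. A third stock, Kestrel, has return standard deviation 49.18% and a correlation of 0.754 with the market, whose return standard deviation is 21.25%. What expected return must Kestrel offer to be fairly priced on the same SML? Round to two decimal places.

MRP = (18.47% − 5.80%) / (2.25 − 0.36) = 6.7037%
R_f = 5.80% − 0.36 × 6.7037% = 3.3867%
β_Kestrel = ρ·σ_i/σ_m = 0.754 × 49.18 / 21.25 = 1.7450
E(R_Kestrel) = R_f + β × MRP = 3.3867% + 1.7450 × 6.7037% = 15.08%

15.08%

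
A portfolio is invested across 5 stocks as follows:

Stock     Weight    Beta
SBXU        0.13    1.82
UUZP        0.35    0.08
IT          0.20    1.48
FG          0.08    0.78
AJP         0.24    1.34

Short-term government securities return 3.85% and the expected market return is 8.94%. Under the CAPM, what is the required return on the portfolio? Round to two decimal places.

β_P = Σ w_i β_i = 0.13×1.82 + 0.35×0.08 + 0.20×1.48 + 0.08×0.78 + 0.24×1.34 = 0.9446
MRP = 8.94% − 3.85% = 5.09%
E(R_P) = R_f + β_P × MRP = 3.85% + 0.9446 × 5.09% = 8.66%

8.66%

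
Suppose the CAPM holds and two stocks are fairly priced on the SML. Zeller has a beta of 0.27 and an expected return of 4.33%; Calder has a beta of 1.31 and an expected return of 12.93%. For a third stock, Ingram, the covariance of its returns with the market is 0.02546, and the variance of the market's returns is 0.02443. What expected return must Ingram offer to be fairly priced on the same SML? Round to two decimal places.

MRP = (12.93% − 4.33%) / (1.31 − 0.27) = 8.2692%
R_f = 4.33% − 0.27 × 8.2692% = 2.0973%
β_Ingram = Cov / Var(R_m) = 0.02546 / 0.02443 = 1.0422
E(R_Ingram) = R_f + β × MRP = 2.0973% + 1.0422 × 8.2692% = 10.72%

10.72%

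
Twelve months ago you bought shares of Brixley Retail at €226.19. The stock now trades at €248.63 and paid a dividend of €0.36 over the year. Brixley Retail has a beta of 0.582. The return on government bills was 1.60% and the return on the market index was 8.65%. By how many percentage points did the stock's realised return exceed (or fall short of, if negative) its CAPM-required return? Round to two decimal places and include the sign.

Realised HPR = (P1 + D1 − P0) / P0 = (248.63 + 0.36 − 226.19) / 226.19 = 22.80 / 226.19 = 10.0800%
MRP = 8.65% − 1.60% = 7.05%
CAPM required = R_f + β·MRP = 1.60% + 0.582 × 7.05% = 5.70310%
α = realised − required = 10.0800% − 5.70310% = +4.38%

+4.38%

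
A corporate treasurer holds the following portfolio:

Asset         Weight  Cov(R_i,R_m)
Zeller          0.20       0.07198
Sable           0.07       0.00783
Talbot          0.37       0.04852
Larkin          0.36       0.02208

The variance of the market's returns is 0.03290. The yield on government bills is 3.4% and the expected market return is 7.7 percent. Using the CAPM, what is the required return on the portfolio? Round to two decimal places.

β_Zeller = 0.07198 / 0.03290 = 2.1878
β_Sable = 0.00783 / 0.03290 = 0.2380
β_Talbot = 0.04852 / 0.03290 = 1.4748
β_Larkin = 0.02208 / 0.03290 = 0.6711
β_P = Σ w_i β_i = 0.20×2.1878 + 0.07×0.2380 + 0.37×1.4748 + 0.36×0.6711 = 1.2415
MRP = 7.7% − 3.4% = 4.30%
E(R_P) = R_f + β_P × MRP = 3.4% + 1.2415 × 4.3% = 8.74%

8.74%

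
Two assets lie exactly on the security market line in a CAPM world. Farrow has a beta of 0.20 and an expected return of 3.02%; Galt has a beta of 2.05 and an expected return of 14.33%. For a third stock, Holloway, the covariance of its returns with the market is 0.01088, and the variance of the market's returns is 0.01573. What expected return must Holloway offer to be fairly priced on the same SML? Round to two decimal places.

MRP = (14.33% − 3.02%) / (2.05 − 0.20) = 6.1135%
R_f = 3.02% − 0.20 × 6.1135% = 1.7973%
β_Holloway = Cov / Var(R_m) = 0.01088 / 0.01573 = 0.6917
E(R_Holloway) = R_f + β × MRP = 1.7973% + 0.6917 × 6.1135% = 6.03%

6.03%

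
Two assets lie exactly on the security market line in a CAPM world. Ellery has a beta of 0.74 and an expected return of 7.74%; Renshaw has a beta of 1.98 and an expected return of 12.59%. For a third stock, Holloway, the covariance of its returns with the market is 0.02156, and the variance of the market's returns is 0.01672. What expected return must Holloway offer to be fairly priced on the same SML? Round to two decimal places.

MRP = (12.59% − 7.74%) / (1.98 − 0.74) = 3.9113%
R_f = 7.74% − 0.74 × 3.9113% = 4.8456%
β_Holloway = Cov / Var(R_m) = 0.02156 / 0.01672 = 1.2895
E(R_Holloway) = R_f + β × MRP = 4.8456% + 1.2895 × 3.9113% = 9.89%

9.89%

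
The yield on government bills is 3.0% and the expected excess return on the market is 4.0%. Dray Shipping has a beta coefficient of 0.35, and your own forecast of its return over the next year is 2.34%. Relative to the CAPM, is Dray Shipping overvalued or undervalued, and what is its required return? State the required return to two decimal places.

Overvalued; required return 4.40%

Required return = R_f + β·MRP = 3.0% + 0.35 × 4.0% = 4.40%
Forecast 2.34% < required 4.40% → the stock plots below the SML → overvalued.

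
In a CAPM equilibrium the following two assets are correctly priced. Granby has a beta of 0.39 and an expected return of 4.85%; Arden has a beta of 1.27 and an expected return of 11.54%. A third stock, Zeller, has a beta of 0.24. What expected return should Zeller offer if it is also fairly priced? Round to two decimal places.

MRP (SML slope) = (11.54% − 4.85%) / (1.27 − 0.39) = 6.69% / 0.88 = 7.6023%
R_f (intercept) = 4.85% − 0.39 × 7.6023% = 1.8851%
E(R_Zeller) = R_f + β × MRP = 1.8851% + 0.24 × 7.6023% = 3.71%

3.71%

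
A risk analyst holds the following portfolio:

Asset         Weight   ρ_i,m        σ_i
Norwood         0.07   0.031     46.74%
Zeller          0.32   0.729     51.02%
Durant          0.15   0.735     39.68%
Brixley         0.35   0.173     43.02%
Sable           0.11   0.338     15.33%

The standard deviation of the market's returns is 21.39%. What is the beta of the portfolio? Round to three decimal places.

β_Norwood = 0.031 × 46.74% / 21.39% = 0.0677
β_Zeller = 0.729 × 51.02% / 21.39% = 1.7388
β_Durant = 0.735 × 39.68% / 21.39% = 1.3635
β_Brixley = 0.173 × 43.02% / 21.39% = 0.3479
β_Sable = 0.338 × 15.33% / 21.39% = 0.2422
β_P = Σ w_i β_i = 0.07×0.0677 + 0.32×1.7388 + 0.15×1.3635 + 0.35×0.3479 + 0.11×0.2422 = 0.9141

0.914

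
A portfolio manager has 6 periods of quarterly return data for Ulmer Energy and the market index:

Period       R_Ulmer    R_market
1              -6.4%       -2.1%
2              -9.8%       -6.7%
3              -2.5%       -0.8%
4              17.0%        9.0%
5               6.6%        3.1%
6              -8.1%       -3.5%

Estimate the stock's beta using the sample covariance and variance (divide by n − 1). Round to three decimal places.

1.850

Mean R_i = (-6.4 − 9.8 − 2.5 + 17.0 + 6.6 − 8.1) / 6 = -0.5333%
Mean R_m = (-2.1 − 6.7 − 0.8 + 9.0 + 3.1 − 3.5) / 6 = -0.1667%
Σ(R_i − R̄_i)(R_m − R̄_m) = 282.3767  ⇒  Cov = 282.3767 / 5 = 56.4753
Σ(R_m − R̄_m)² = 152.6333  ⇒  Var(R_m) = 152.6333 / 5 = 30.5267
β = Cov / Var(R_m) = 56.4753 / 30.5267 = 1.8500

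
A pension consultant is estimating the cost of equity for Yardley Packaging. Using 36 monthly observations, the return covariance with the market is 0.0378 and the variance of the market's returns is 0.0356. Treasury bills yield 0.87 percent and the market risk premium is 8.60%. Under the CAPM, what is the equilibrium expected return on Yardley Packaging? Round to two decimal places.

β = Cov(R_i, R_m) / Var(R_m) = 0.0378 / 0.0356 = 1.0618
E(R) = R_f + β × MRP = 0.87% + 1.0618 × 8.60% = 10.00%

10.00%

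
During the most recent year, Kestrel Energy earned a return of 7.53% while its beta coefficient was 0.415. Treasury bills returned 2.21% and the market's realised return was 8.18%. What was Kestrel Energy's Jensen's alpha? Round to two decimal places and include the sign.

Market excess return = 8.18% − 2.21% = 5.97%
CAPM benchmark = R_f + β(R_m − R_f) = 2.21% + 0.415 × 5.97% = 4.68755%
α = actual − benchmark = 7.53% − 4.68755% = +2.84%

+2.84%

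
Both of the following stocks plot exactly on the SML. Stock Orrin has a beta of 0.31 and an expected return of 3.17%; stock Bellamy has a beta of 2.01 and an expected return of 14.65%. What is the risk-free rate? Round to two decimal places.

Both satisfy E(R) = R_f + β·MRP, so the slope of the SML is
MRP = (14.65% − 3.17%) / (2.01 − 0.31) = 11.48% / 1.70 = 6.7529%
R_f = E(R_Orrin) − β_Orrin·MRP = 3.17% − 0.31 × 6.7529% = 1.0766%

1.08%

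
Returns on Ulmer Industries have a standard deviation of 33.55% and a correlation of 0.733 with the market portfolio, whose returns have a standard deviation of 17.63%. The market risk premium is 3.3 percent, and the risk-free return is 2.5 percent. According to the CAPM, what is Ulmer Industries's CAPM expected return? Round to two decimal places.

7.10%

β = ρ × σ_i / σ_m = 0.733 × 33.55% / 17.63% = 1.3949
E(R) = 2.5% + 1.3949 × 3.3% = 7.10%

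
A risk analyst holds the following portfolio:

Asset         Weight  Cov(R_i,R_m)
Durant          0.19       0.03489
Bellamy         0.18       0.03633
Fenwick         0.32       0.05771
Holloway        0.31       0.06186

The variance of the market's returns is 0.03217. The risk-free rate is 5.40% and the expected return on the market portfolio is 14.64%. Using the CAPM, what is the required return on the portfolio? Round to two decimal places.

19.99%

β_Durant = 0.03489 / 0.03217 = 1.0846
β_Bellamy = 0.03633 / 0.03217 = 1.1293
β_Fenwick = 0.05771 / 0.03217 = 1.7939
β_Holloway = 0.06186 / 0.03217 = 1.9229
β_P = Σ w_i β_i = 0.19×1.0846 + 0.18×1.1293 + 0.32×1.7939 + 0.31×1.9229 = 1.5795
MRP = 14.64% − 5.40% = 9.24%
E(R_P) = R_f + β_P × MRP = 5.40% + 1.5795 × 9.24% = 19.99%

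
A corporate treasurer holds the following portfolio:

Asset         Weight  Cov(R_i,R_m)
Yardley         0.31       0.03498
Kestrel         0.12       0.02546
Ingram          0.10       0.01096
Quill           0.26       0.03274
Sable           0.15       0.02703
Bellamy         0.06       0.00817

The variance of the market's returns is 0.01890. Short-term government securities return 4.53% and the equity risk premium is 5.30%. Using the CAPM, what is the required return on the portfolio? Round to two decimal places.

12.40%

β_Yardley = 0.03498 / 0.01890 = 1.8508
β_Kestrel = 0.02546 / 0.01890 = 1.3471
β_Ingram = 0.01096 / 0.01890 = 0.5799
β_Quill = 0.03274 / 0.01890 = 1.7323
β_Sable = 0.02703 / 0.01890 = 1.4302
β_Bellamy = 0.00817 / 0.01890 = 0.4323
β_P = Σ w_i β_i = 0.31×1.8508 + 0.12×1.3471 + 0.10×0.5799 + 0.26×1.7323 + 0.15×1.4302 + 0.06×0.4323 = 1.4843
E(R_P) = R_f + β_P × MRP = 4.53% + 1.4843 × 5.30% = 12.40%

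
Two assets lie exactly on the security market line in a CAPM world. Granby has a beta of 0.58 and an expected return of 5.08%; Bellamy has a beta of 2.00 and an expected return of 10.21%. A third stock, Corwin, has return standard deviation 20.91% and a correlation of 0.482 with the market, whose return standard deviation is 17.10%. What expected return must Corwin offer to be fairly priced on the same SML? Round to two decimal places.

5.11%

MRP = (10.21% − 5.08%) / (2.00 − 0.58) = 3.6127%
R_f = 5.08% − 0.58 × 3.6127% = 2.9846%
β_Corwin = ρ·σ_i/σ_m = 0.482 × 20.91 / 17.10 = 0.5894
E(R_Corwin) = R_f + β × MRP = 2.9846% + 0.5894 × 3.6127% = 5.11%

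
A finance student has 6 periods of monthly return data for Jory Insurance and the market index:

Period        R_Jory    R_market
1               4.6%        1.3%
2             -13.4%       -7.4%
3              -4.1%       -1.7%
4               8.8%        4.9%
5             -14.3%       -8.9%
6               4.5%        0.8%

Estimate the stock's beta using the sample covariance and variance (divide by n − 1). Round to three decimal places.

1.822

Mean R_i = (4.6 − 13.4 − 4.1 + 8.8 − 14.3 + 4.5) / 6 = -2.3167%
Mean R_m = (1.3 − 7.4 − 1.7 + 4.9 − 8.9 + 0.8) / 6 = -1.8333%
Σ(R_i − R̄_i)(R_m − R̄_m) = 260.6167  ⇒  Cov = 260.6167 / 5 = 52.1233
Σ(R_m − R̄_m)² = 143.0333  ⇒  Var(R_m) = 143.0333 / 5 = 28.6067
β = Cov / Var(R_m) = 52.1233 / 28.6067 = 1.8221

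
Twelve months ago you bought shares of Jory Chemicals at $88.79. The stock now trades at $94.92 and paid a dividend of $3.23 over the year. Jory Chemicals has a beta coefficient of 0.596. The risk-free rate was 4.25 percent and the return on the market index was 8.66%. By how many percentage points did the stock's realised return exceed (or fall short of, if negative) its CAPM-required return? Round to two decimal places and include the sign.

+3.66%

Realised HPR = (P1 + D1 − P0) / P0 = (94.92 + 3.23 − 88.79) / 88.79 = 9.36 / 88.79 = 10.5417%
MRP = 8.66% − 4.25% = 4.41%
CAPM required = R_f + β·MRP = 4.25% + 0.596 × 4.41% = 6.87836%
α = realised − required = 10.5417% − 6.87836% = +3.66%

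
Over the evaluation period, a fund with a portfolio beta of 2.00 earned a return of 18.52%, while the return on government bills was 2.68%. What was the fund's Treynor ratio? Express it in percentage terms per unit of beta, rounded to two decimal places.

Treynor = (R_P − R_f) / β_P = (18.52% − 2.68%) / 2.0000 = 15.84% / 2.0000 = 7.92%

7.92%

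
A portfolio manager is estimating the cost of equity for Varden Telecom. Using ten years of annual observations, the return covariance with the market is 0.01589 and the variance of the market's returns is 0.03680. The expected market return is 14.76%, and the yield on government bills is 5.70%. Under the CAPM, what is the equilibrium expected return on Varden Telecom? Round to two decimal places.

β = Cov(R_i, R_m) / Var(R_m) = 0.01589 / 0.03680 = 0.4318
MRP = 14.76% − 5.70% = 9.06%
E(R) = R_f + β × MRP = 5.70% + 0.4318 × 9.06% = 9.61%

9.61%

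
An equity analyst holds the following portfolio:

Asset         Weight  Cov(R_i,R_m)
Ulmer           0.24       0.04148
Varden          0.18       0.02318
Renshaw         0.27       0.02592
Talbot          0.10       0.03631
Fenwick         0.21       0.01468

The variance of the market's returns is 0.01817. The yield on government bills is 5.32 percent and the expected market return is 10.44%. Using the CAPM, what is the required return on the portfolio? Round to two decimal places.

13.16%

β_Ulmer = 0.04148 / 0.01817 = 2.2829
β_Varden = 0.02318 / 0.01817 = 1.2757
β_Renshaw = 0.02592 / 0.01817 = 1.4265
β_Talbot = 0.03631 / 0.01817 = 1.9983
β_Fenwick = 0.01468 / 0.01817 = 0.8079
β_P = Σ w_i β_i = 0.24×2.2829 + 0.18×1.2757 + 0.27×1.4265 + 0.10×1.9983 + 0.21×0.8079 = 1.5322
MRP = 10.44% − 5.32% = 5.12%
E(R_P) = R_f + β_P × MRP = 5.32% + 1.5322 × 5.12% = 13.16%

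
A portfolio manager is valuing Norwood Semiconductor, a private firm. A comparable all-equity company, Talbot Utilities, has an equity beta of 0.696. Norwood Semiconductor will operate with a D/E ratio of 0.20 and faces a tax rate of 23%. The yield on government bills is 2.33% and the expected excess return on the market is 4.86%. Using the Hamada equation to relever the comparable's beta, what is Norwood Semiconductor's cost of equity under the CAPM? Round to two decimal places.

β_L = β_U × [1 + (1 − t)(D/E)] = 0.696 × [1 + (1 − 0.23) × 0.20]
    = 0.696 × [1 + 0.77 × 0.20] = 0.696 × 1.1540 = 0.8032
E(R) = R_f + β_L × MRP = 2.33% + 0.8032 × 4.86% = 6.23%

6.23%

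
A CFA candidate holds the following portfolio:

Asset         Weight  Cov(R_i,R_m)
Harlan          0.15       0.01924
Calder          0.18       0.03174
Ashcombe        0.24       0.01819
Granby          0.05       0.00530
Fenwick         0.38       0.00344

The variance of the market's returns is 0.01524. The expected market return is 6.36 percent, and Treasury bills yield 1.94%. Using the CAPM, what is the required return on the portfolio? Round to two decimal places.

β_Harlan = 0.01924 / 0.01524 = 1.2625
β_Calder = 0.03174 / 0.01524 = 2.0827
β_Ashcombe = 0.01819 / 0.01524 = 1.1936
β_Granby = 0.00530 / 0.01524 = 0.3478
β_Fenwick = 0.00344 / 0.01524 = 0.2257
β_P = Σ w_i β_i = 0.15×1.2625 + 0.18×2.0827 + 0.24×1.1936 + 0.05×0.3478 + 0.38×0.2257 = 0.9539
MRP = 6.36% − 1.94% = 4.42%
E(R_P) = R_f + β_P × MRP = 1.94% + 0.9539 × 4.42% = 6.16%

6.16%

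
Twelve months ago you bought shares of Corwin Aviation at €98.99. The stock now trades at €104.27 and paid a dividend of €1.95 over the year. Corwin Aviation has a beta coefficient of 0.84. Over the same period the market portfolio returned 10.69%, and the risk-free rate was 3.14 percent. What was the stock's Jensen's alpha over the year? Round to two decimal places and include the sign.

-2.18%

Realised HPR = (P1 + D1 − P0) / P0 = (104.27 + 1.95 − 98.99) / 98.99 = 7.23 / 98.99 = 7.3038%
MRP = 10.69% − 3.14% = 7.55%
CAPM required = R_f + β·MRP = 3.14% + 0.84 × 7.55% = 9.4820%
α = realised − required = 7.3038% − 9.4820% = -2.18%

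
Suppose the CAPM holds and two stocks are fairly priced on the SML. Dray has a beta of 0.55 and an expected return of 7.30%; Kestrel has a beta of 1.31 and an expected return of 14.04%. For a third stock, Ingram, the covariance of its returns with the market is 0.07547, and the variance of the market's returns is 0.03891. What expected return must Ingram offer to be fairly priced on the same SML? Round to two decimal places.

MRP = (14.04% − 7.30%) / (1.31 − 0.55) = 8.8684%
R_f = 7.30% − 0.55 × 8.8684% = 2.4224%
β_Ingram = Cov / Var(R_m) = 0.07547 / 0.03891 = 1.9396
E(R_Ingram) = R_f + β × MRP = 2.4224% + 1.9396 × 8.8684% = 19.62%

19.62%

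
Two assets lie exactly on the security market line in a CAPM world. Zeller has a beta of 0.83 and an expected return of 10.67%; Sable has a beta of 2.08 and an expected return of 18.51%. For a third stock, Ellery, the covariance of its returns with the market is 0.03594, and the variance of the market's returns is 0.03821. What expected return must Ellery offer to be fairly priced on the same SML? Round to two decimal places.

MRP = (18.51% − 10.67%) / (2.08 − 0.83) = 6.2720%
R_f = 10.67% − 0.83 × 6.2720% = 5.4642%
β_Ellery = Cov / Var(R_m) = 0.03594 / 0.03821 = 0.9406
E(R_Ellery) = R_f + β × MRP = 5.4642% + 0.9406 × 6.2720% = 11.36%

11.36%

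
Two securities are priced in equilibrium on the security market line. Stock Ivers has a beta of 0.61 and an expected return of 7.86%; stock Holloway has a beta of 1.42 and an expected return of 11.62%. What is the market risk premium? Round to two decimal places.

Both satisfy E(R) = R_f + β·MRP, so the slope of the SML is
MRP = (11.62% − 7.86%) / (1.42 − 0.61) = 3.76% / 0.81 = 4.6420%

4.64%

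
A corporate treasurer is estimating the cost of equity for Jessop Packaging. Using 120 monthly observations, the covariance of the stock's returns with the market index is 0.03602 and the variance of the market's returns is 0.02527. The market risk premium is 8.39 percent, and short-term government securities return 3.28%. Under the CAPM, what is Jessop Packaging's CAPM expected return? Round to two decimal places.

β = Cov(R_i, R_m) / Var(R_m) = 0.03602 / 0.02527 = 1.4254
E(R) = R_f + β × MRP = 3.28% + 1.4254 × 8.39% = 15.24%

15.24%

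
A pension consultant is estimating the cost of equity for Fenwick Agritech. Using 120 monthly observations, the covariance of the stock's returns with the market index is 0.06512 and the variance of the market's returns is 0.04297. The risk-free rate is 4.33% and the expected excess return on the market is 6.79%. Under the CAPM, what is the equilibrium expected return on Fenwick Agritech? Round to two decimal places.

β = Cov(R_i, R_m) / Var(R_m) = 0.06512 / 0.04297 = 1.5155
E(R) = R_f + β × MRP = 4.33% + 1.5155 × 6.79% = 14.62%

14.62%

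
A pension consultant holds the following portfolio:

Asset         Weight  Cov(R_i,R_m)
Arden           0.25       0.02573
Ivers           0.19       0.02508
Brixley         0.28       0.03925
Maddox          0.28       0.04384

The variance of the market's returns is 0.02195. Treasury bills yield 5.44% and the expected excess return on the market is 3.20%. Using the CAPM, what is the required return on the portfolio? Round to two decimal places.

β_Arden = 0.02573 / 0.02195 = 1.1722
β_Ivers = 0.02508 / 0.02195 = 1.1426
β_Brixley = 0.03925 / 0.02195 = 1.7882
β_Maddox = 0.04384 / 0.02195 = 1.9973
β_P = Σ w_i β_i = 0.25×1.1722 + 0.19×1.1426 + 0.28×1.7882 + 0.28×1.9973 = 1.5701
E(R_P) = R_f + β_P × MRP = 5.44% + 1.5701 × 3.20% = 10.46%

10.46%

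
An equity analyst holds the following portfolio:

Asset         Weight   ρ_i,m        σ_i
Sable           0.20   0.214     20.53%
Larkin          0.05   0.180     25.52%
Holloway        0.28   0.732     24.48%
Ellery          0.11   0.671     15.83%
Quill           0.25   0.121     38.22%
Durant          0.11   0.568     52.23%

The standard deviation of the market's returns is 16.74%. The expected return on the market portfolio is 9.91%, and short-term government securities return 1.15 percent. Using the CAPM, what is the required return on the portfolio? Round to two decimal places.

7.28%

β_Sable = 0.214 × 20.53% / 16.74% = 0.2625
β_Larkin = 0.180 × 25.52% / 16.74% = 0.2744
β_Holloway = 0.732 × 24.48% / 16.74% = 1.0705
β_Ellery = 0.671 × 15.83% / 16.74% = 0.6345
β_Quill = 0.121 × 38.22% / 16.74% = 0.2763
β_Durant = 0.568 × 52.23% / 16.74% = 1.7722
β_P = Σ w_i β_i = 0.20×0.2625 + 0.05×0.2744 + 0.28×1.0705 + 0.11×0.6345 + 0.25×0.2763 + 0.11×1.7722 = 0.6998
MRP = 9.91% − 1.15% = 8.76%
E(R_P) = R_f + β_P × MRP = 1.15% + 0.6998 × 8.76% = 7.28%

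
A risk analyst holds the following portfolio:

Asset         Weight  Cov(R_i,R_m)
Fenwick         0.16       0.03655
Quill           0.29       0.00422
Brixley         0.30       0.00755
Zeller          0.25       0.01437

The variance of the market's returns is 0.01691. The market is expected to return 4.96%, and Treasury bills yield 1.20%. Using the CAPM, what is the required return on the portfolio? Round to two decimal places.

4.07%

β_Fenwick = 0.03655 / 0.01691 = 2.1614
β_Quill = 0.00422 / 0.01691 = 0.2496
β_Brixley = 0.00755 / 0.01691 = 0.4465
β_Zeller = 0.01437 / 0.01691 = 0.8498
β_P = Σ w_i β_i = 0.16×2.1614 + 0.29×0.2496 + 0.30×0.4465 + 0.25×0.8498 = 0.7646
MRP = 4.96% − 1.20% = 3.76%
E(R_P) = R_f + β_P × MRP = 1.20% + 0.7646 × 3.76% = 4.07%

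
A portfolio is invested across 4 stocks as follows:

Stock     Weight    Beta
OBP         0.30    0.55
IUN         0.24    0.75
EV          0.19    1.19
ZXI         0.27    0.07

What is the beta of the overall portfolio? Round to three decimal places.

0.590

β_P = Σ w_i β_i = 0.30×0.55 + 0.24×0.75 + 0.19×1.19 + 0.27×0.07 = 0.5900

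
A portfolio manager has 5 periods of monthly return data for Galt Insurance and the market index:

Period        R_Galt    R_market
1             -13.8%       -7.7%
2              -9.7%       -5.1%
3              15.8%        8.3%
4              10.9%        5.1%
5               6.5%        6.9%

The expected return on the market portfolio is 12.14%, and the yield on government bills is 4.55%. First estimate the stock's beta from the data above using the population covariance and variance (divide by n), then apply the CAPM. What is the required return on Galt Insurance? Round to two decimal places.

17.61%

Mean R_i = (-13.8 − 9.7 + 15.8 + 10.9 + 6.5) / 5 = 1.9400%
Mean R_m = (-7.7 − 5.1 + 8.3 + 5.1 + 6.9) / 5 = 1.5000%
Σ(R_i − R̄_i)(R_m − R̄_m) = 372.7600  ⇒  Cov = 372.7600 / 5 = 74.5520
Σ(R_m − R̄_m)² = 216.5600  ⇒  Var(R_m) = 216.5600 / 5 = 43.3120
β = Cov / Var(R_m) = 74.5520 / 43.3120 = 1.7213
MRP = 12.14% − 4.55% = 7.59%
E(R) = R_f + β × MRP = 4.55% + 1.7213 × 7.59% = 17.61%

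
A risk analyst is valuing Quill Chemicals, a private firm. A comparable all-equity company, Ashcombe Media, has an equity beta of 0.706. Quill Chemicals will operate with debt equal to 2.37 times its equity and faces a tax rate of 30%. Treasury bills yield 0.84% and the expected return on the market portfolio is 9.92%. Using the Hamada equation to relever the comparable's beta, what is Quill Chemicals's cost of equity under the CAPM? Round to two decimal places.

17.89%

β_L = β_U × [1 + (1 − t)(D/E)] = 0.706 × [1 + (1 − 0.30) × 2.37]
    = 0.706 × [1 + 0.70 × 2.37] = 0.706 × 2.6590 = 1.8773
MRP = 9.92% − 0.84% = 9.08%
E(R) = R_f + β_L × MRP = 0.84% + 1.8773 × 9.08% = 17.89%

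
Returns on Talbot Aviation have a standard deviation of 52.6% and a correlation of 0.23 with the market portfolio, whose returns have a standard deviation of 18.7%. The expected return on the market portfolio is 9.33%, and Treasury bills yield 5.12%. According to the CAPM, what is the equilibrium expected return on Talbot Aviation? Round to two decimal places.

7.84%

β = ρ × σ_i / σ_m = 0.23 × 52.6% / 18.7% = 0.6470
MRP = 9.33% − 5.12% = 4.21%
E(R) = 5.12% + 0.6470 × 4.21% = 7.84%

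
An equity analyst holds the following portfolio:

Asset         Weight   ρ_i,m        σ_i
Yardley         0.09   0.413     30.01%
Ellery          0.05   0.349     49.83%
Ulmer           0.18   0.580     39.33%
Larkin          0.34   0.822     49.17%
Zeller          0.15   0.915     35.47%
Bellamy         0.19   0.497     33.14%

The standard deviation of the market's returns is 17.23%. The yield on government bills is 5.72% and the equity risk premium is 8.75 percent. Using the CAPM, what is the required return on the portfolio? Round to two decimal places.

β_Yardley = 0.413 × 30.01% / 17.23% = 0.7193
β_Ellery = 0.349 × 49.83% / 17.23% = 1.0093
β_Ulmer = 0.580 × 39.33% / 17.23% = 1.3239
β_Larkin = 0.822 × 49.17% / 17.23% = 2.3458
β_Zeller = 0.915 × 35.47% / 17.23% = 1.8836
β_Bellamy = 0.497 × 33.14% / 17.23% = 0.9559
β_P = Σ w_i β_i = 0.09×0.7193 + 0.05×1.0093 + 0.18×1.3239 + 0.34×2.3458 + 0.15×1.8836 + 0.19×0.9559 = 1.6152
E(R_P) = R_f + β_P × MRP = 5.72% + 1.6152 × 8.75% = 19.85%

19.85%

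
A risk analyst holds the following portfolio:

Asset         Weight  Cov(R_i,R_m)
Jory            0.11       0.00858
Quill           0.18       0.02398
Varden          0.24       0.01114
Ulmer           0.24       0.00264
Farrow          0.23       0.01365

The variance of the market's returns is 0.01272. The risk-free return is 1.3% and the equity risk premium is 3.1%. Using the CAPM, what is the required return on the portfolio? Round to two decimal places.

4.15%

β_Jory = 0.00858 / 0.01272 = 0.6745
β_Quill = 0.02398 / 0.01272 = 1.8852
β_Varden = 0.01114 / 0.01272 = 0.8758
β_Ulmer = 0.00264 / 0.01272 = 0.2075
β_Farrow = 0.01365 / 0.01272 = 1.0731
β_P = Σ w_i β_i = 0.11×0.6745 + 0.18×1.8852 + 0.24×0.8758 + 0.24×0.2075 + 0.23×1.0731 = 0.9203
E(R_P) = R_f + β_P × MRP = 1.3% + 0.9203 × 3.1% = 4.15%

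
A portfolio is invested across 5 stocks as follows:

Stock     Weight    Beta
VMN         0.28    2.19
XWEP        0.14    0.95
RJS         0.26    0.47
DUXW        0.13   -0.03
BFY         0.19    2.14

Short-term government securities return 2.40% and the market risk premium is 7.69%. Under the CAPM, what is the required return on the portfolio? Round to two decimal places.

12.17%

β_P = Σ w_i β_i = 0.28×2.19 + 0.14×0.95 + 0.26×0.47 + 0.13×-0.03 + 0.19×2.14 = 1.2711
E(R_P) = R_f + β_P × MRP = 2.40% + 1.2711 × 7.69% = 12.17%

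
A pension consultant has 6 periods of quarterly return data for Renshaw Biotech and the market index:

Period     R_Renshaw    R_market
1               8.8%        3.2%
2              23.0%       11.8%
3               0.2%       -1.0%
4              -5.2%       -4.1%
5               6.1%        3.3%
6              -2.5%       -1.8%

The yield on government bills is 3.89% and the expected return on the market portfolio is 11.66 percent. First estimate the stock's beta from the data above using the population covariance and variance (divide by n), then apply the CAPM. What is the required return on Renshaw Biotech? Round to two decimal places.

17.88%

Mean R_i = (8.8 + 23.0 + 0.2 − 5.2 + 6.1 − 2.5) / 6 = 5.0667%
Mean R_m = (3.2 + 11.8 − 1.0 − 4.1 + 3.3 − 1.8) / 6 = 1.9000%
Σ(R_i − R̄_i)(R_m − R̄_m) = 287.5500  ⇒  Cov = 287.5500 / 6 = 47.9250
Σ(R_m − R̄_m)² = 159.7600  ⇒  Var(R_m) = 159.7600 / 6 = 26.6267
β = Cov / Var(R_m) = 47.9250 / 26.6267 = 1.7999
MRP = 11.66% − 3.89% = 7.77%
E(R) = R_f + β × MRP = 3.89% + 1.7999 × 7.77% = 17.88%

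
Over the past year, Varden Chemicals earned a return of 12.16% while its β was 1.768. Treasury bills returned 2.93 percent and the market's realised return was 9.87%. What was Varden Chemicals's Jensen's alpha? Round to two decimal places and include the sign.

-3.04%

Market excess return = 9.87% − 2.93% = 6.94%
CAPM benchmark = R_f + β(R_m − R_f) = 2.93% + 1.768 × 6.94% = 15.19992%
α = actual − benchmark = 12.16% − 15.19992% = -3.04%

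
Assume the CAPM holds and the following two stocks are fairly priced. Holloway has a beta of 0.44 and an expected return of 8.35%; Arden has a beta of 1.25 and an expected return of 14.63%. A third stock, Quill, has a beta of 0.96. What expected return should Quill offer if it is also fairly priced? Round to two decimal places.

MRP (SML slope) = (14.63% − 8.35%) / (1.25 − 0.44) = 6.28% / 0.81 = 7.7531%
R_f (intercept) = 8.35% − 0.44 × 7.7531% = 4.9386%
E(R_Quill) = R_f + β × MRP = 4.9386% + 0.96 × 7.7531% = 12.38%

12.38%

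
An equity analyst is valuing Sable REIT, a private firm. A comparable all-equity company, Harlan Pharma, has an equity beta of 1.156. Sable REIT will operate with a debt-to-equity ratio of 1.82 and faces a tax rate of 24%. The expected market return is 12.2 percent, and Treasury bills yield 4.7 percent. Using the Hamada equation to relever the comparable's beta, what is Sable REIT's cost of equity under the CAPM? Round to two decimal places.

25.36%

β_L = β_U × [1 + (1 − t)(D/E)] = 1.156 × [1 + (1 − 0.24) × 1.82]
    = 1.156 × [1 + 0.76 × 1.82] = 1.156 × 2.3832 = 2.7550
MRP = 12.2% − 4.7% = 7.50%
E(R) = R_f + β_L × MRP = 4.7% + 2.7550 × 7.5% = 25.36%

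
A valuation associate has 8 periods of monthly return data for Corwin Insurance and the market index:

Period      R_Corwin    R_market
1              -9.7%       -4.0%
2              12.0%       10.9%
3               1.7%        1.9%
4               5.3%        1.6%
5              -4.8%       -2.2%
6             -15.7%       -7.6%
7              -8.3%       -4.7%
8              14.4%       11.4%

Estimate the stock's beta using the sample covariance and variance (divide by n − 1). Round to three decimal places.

Mean R_i = (-9.7 + 12.0 + 1.7 + 5.3 − 4.8 − 15.7 − 8.3 + 14.4) / 8 = -0.6375%
Mean R_m = (-4.0 + 10.9 + 1.9 + 1.6 − 2.2 − 7.6 − 4.7 + 11.4) / 8 = 0.9125%
Σ(R_i − R̄_i)(R_m − R̄_m) = 519.0138  ⇒  Cov = 519.0138 / 7 = 74.1448
Σ(R_m − R̄_m)² = 348.9688  ⇒  Var(R_m) = 348.9688 / 7 = 49.8527
β = Cov / Var(R_m) = 74.1448 / 49.8527 = 1.4873

1.487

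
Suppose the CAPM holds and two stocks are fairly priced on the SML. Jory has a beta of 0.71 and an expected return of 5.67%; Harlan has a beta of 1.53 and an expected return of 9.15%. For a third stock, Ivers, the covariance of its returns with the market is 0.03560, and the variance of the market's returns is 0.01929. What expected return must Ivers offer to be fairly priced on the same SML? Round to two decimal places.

10.49%

MRP = (9.15% − 5.67%) / (1.53 − 0.71) = 4.2439%
R_f = 5.67% − 0.71 × 4.2439% = 2.6568%
β_Ivers = Cov / Var(R_m) = 0.03560 / 0.01929 = 1.8455
E(R_Ivers) = R_f + β × MRP = 2.6568% + 1.8455 × 4.2439% = 10.49%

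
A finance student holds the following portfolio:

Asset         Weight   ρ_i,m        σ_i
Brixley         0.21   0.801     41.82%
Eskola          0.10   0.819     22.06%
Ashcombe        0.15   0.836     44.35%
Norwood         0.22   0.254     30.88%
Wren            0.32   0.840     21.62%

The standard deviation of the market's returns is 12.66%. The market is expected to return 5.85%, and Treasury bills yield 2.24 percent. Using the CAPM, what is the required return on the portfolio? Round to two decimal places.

β_Brixley = 0.801 × 41.82% / 12.66% = 2.6460
β_Eskola = 0.819 × 22.06% / 12.66% = 1.4271
β_Ashcombe = 0.836 × 44.35% / 12.66% = 2.9286
β_Norwood = 0.254 × 30.88% / 12.66% = 0.6196
β_Wren = 0.840 × 21.62% / 12.66% = 1.4345
β_P = Σ w_i β_i = 0.21×2.6460 + 0.10×1.4271 + 0.15×2.9286 + 0.22×0.6196 + 0.32×1.4345 = 1.7330
MRP = 5.85% − 2.24% = 3.61%
E(R_P) = R_f + β_P × MRP = 2.24% + 1.7330 × 3.61% = 8.50%

8.50%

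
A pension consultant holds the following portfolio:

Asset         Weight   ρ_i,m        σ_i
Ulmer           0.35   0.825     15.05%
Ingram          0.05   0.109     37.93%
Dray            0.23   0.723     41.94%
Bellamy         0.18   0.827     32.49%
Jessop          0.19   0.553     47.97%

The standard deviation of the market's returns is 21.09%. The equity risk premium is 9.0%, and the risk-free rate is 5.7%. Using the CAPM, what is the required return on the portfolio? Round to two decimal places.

14.83%

β_Ulmer = 0.825 × 15.05% / 21.09% = 0.5887
β_Ingram = 0.109 × 37.93% / 21.09% = 0.1960
β_Dray = 0.723 × 41.94% / 21.09% = 1.4378
β_Bellamy = 0.827 × 32.49% / 21.09% = 1.2740
β_Jessop = 0.553 × 47.97% / 21.09% = 1.2578
β_P = Σ w_i β_i = 0.35×0.5887 + 0.05×0.1960 + 0.23×1.4378 + 0.18×1.2740 + 0.19×1.2578 = 1.0148
E(R_P) = R_f + β_P × MRP = 5.7% + 1.0148 × 9.0% = 14.83%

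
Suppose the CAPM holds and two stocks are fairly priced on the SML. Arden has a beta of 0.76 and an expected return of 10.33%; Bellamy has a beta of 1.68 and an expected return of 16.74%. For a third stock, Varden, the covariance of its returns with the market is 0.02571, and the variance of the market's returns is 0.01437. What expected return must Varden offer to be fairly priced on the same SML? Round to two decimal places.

MRP = (16.74% − 10.33%) / (1.68 − 0.76) = 6.9674%
R_f = 10.33% − 0.76 × 6.9674% = 5.0348%
β_Varden = Cov / Var(R_m) = 0.02571 / 0.01437 = 1.7891
E(R_Varden) = R_f + β × MRP = 5.0348% + 1.7891 × 6.9674% = 17.50%

17.50%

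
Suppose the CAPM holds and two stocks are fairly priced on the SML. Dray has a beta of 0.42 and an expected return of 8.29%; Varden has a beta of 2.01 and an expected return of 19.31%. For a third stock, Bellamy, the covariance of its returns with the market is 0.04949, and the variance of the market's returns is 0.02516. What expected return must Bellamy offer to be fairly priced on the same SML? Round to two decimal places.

19.01%

MRP = (19.31% − 8.29%) / (2.01 − 0.42) = 6.9308%
R_f = 8.29% − 0.42 × 6.9308% = 5.3791%
β_Bellamy = Cov / Var(R_m) = 0.04949 / 0.02516 = 1.9670
E(R_Bellamy) = R_f + β × MRP = 5.3791% + 1.9670 × 6.9308% = 19.01%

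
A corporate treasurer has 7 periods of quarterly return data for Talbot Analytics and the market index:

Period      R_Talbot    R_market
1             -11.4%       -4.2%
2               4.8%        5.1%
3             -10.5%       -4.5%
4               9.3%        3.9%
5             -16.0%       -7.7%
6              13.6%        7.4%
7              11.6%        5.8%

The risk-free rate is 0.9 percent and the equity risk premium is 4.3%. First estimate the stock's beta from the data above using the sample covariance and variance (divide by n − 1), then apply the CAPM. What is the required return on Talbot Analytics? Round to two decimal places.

9.54%

Mean R_i = (-11.4 + 4.8 − 10.5 + 9.3 − 16.0 + 13.6 + 11.6) / 7 = 0.2000%
Mean R_m = (-4.2 + 5.1 − 4.5 + 3.9 − 7.7 + 7.4 + 5.8) / 7 = 0.8286%
Σ(R_i − R̄_i)(R_m − R̄_m) = 445.8400  ⇒  Cov = 445.8400 / 6 = 74.3067
Σ(R_m − R̄_m)² = 221.9943  ⇒  Var(R_m) = 221.9943 / 6 = 36.9991
β = Cov / Var(R_m) = 74.3067 / 36.9991 = 2.0083
E(R) = R_f + β × MRP = 0.9% + 2.0083 × 4.3% = 9.54%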